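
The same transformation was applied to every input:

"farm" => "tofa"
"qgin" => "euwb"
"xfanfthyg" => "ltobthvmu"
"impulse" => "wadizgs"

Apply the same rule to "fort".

tcfh

Rule — shift every letter 12 places backward in the alphabet (wrapping around).
For "fort" the result is "tcfh".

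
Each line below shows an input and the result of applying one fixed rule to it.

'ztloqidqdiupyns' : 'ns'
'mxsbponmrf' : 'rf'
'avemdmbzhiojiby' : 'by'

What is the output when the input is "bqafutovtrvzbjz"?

jz

The rule is to keep only the last 2 characters.
Doing the same to "bqafutovtrvzbjz": "jz".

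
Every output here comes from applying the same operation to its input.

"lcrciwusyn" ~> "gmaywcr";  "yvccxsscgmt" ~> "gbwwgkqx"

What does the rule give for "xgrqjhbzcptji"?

What's happening: delete the first 3 characters, then shift every letter 4 places forward in the alphabet (wrapping around).
On "xgrqjhbzcptji" that produces "unlfdgtxnm".

unlfdgtxnm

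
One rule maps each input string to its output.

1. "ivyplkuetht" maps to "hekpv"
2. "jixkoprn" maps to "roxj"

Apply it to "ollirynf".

nrlo

The pattern: reverse the string, then keep every other character starting from the second (positions 2nd, 4th, 6th, ...).
"ollirynf" → "fnyrillo" → "nrlo".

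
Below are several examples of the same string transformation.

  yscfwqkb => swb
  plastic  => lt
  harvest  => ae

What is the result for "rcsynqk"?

cn

What's happening: keep one character in every 3, starting at position 2 (positions 2nd, 5th, 8th, ...).
Applying that to "rcsynqk" gives "cn".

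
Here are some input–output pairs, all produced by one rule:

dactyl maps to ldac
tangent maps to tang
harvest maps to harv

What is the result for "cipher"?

rcip

What's happening: move the last 3 characters to the front (rotate right by 3), then keep only the last 4 characters.
Starting from "cipher": after the first operation, "hercip"; after the second, "rcip".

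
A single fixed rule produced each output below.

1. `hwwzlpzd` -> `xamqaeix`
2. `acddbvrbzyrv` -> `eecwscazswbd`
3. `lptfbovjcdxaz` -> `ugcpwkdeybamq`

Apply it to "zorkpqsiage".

slqrtjbhfap

The pattern: shift every letter 1 place forward in the alphabet (wrapping around), then move the first 2 characters to the end (rotate left by 2).
Applying that to "zorkpqsiage" gives "slqrtjbhfap".
(Check on "lptfbovjcdxaz": → "mqugcpwkdeyba" → "ugcpwkdeybamq" ✓)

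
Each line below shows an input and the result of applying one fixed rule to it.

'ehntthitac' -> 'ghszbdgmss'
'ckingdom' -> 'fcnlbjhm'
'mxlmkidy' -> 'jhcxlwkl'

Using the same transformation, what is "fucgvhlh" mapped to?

The transformation: shift every letter 1 place backward in the alphabet (wrapping around), then swap the front and back halves of the string.
"fucgvhlh" → "ugkgetbf".

ugkgetbf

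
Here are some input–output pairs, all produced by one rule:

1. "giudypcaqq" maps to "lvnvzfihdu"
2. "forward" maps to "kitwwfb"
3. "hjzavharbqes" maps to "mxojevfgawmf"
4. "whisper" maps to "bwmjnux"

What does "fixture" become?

Each output is the input with this applied: take characters alternately from the front and the back (1st, last, 2nd, 2nd-last, ...), then shift every letter 5 places forward in the alphabet (wrapping around).
On "fixture": the first step gives "feirxut", and the second then gives "kjnwczy".

kjnwczy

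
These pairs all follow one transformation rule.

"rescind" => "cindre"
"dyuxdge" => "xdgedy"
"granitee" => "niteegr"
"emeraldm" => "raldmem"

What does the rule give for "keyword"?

Rule — move the first 3 characters to the end (rotate left by 3), then delete the last character.
For "keyword", step one produces "wordkey"; step two turns that into "wordke".

wordke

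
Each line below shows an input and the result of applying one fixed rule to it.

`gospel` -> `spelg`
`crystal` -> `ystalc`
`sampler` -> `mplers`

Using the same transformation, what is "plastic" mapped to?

The transformation: move the first 2 characters to the end (rotate left by 2), then delete the last character.
For "plastic", step one produces "asticpl"; step two turns that into "asticp".

asticp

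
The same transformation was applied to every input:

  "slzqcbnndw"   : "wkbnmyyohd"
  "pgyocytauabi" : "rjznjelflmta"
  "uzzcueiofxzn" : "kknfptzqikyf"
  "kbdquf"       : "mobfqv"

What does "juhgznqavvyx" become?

fsrkyblggjiu

The transformation: shift every letter 11 places forward in the alphabet (wrapping around), then move the first character to the end.
Starting from "juhgznqavvyx": after the first operation, "ufsrkyblggji"; after the second, "fsrkyblggjiu".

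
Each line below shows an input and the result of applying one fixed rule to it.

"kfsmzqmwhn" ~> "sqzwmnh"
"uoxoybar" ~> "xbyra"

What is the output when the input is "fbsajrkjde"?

Rule — swap each adjacent pair of characters (1↔2, 3↔4, ...), then delete the first 3 characters.
Applying both steps to "fbsajrkjde": "bfasrjjked", then "srjjked".

srjjked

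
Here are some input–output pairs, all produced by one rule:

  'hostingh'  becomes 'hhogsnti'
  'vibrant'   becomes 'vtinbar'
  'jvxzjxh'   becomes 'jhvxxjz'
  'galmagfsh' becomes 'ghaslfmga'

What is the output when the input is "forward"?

fdorraw

The pattern: take characters alternately from the front and the back (1st, last, 2nd, 2nd-last, ...).
Applying that to "forward" gives "fdorraw".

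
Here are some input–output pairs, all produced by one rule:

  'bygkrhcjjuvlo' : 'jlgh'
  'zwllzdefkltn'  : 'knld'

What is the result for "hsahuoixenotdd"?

In each case the input is transformed by: keep one character in every 3, starting at position 3 (positions 3rd, 6th, 9th, ...), then move the last 2 characters to the front (rotate right by 2).
Applying both steps to "hsahuoixenotdd": "aoet", then "etao".

etao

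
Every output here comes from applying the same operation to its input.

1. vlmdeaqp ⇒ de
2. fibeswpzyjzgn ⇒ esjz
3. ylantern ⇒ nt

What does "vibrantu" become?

ra

Rule — swap each adjacent pair of characters (1↔2, 3↔4, ...), then keep one character in every 3, starting at position 3 (positions 3rd, 6th, 9th, ...).
Applying both steps to "vibrantu": "ivrbnaut", then "ra".
(Check on "vlmdeaqp": → "lvdmaepq" → "de" ✓)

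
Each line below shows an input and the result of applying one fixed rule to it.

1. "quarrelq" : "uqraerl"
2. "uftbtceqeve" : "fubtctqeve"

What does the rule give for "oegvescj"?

The rule is to delete the last character, then swap each adjacent pair of characters (1↔2, 3↔4, ...).
"oegvescj" → "oegvesc" → "eovgsec".

eovgsec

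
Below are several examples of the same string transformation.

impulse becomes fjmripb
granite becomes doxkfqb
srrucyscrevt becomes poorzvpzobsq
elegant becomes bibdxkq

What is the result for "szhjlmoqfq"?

The pattern: shift every letter 3 places backward in the alphabet (wrapping around).
"szhjlmoqfq" → "pwegijlncn".

pwegijlncn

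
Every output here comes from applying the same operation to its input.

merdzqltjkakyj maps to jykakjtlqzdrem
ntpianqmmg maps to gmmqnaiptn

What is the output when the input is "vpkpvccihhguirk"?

kriughhiccvpkpv

Each output is the input with this applied: reverse the string.
Doing the same to "vpkpvccihhguirk": "kriughhiccvpkpv".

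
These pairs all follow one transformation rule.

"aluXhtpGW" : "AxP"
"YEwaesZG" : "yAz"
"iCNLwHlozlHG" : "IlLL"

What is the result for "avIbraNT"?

ABn

Rule — flip the case of every letter, then keep one character in every 3, starting at position 1 (positions 1st, 4th, 7th, ...).
Working it through for "avIbraNT": intermediate "AViBRAnt", final "ABn".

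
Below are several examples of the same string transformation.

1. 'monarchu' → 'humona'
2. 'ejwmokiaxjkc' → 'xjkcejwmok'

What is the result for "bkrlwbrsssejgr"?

sejgrbkrlwbr

The rule is to swap the front and back halves of the string, then delete the first 2 characters.
Doing the same to "bkrlwbrsssejgr": "sejgrbkrlwbr".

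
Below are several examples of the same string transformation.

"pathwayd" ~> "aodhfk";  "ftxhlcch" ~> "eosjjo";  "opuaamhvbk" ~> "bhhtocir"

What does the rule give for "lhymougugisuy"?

ftvbnbnpzbf

What's happening: shift every letter 7 places forward in the alphabet (wrapping around), then delete the first 2 characters.
"lhymougugisuy" → "softvbnbnpzbf" → "ftvbnbnpzbf".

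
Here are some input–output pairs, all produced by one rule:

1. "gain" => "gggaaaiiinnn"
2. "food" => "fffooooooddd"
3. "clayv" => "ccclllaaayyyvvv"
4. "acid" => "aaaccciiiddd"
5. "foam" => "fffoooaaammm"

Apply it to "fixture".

Looking at the pairs, the operation is to repeat every character 3 times.
For "fixture" the result is "fffiiixxxtttuuurrreee".

fffiiixxxtttuuurrreee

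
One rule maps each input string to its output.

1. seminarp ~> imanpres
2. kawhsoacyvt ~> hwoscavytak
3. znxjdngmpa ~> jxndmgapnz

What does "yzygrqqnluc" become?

Looking at the pairs, the operation is to swap each adjacent pair of characters (1↔2, 3↔4, ...), then move the first 2 characters to the end (rotate left by 2).
Starting from "yzygrqqnluc": after the first operation, "zygyqrnqulc"; after the second, "gyqrnqulczy".

gyqrnqulczy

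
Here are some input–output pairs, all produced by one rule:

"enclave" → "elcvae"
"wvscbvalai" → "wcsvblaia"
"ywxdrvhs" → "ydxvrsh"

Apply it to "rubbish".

rbbsih

The transformation: swap each adjacent pair of characters (1↔2, 3↔4, ...), then delete the first character.
Starting from "rubbish": after the first operation, "urbbsih"; after the second, "rbbsih".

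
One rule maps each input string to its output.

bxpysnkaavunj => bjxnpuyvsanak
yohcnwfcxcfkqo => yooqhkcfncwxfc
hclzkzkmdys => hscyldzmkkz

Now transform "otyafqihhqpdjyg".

ogtyyjadfpqqihh

The transformation: take characters alternately from the front and the back (1st, last, 2nd, 2nd-last, ...).
So "otyafqihhqpdjyg" becomes "ogtyyjadfpqqihh".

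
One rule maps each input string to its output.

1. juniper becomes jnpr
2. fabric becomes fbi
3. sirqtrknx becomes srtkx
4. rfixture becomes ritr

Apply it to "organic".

The pattern: keep every other character starting from the first (positions 1st, 3rd, 5th, ...).
Applying that to "organic" gives "ognc".

ognc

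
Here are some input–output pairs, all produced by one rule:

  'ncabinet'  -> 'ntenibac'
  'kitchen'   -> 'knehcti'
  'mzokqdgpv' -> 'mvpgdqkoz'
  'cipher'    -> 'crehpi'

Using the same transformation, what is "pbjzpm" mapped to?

The rule is to move the first character to the end, then reverse the string.
On "pbjzpm": the first step gives "bjzpmp", and the second then gives "pmpzjb".
(Check on "kitchen": → "itchenk" → "knehcti" ✓)

pmpzjb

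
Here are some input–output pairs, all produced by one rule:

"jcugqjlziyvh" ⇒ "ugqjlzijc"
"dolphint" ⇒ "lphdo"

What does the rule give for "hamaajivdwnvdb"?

maajivdwnha

The transformation: delete the last 3 characters, then move the first 2 characters to the end (rotate left by 2).
So "hamaajivdwnvdb" becomes "maajivdwnha".
(Check on "dolphint": → "dolph" → "lphdo" ✓)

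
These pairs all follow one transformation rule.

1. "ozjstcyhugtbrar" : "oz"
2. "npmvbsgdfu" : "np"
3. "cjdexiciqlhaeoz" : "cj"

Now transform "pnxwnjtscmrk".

pn

Looking at the pairs, the operation is to keep only the first 2 characters.
"pnxwnjtscmrk" → "pn".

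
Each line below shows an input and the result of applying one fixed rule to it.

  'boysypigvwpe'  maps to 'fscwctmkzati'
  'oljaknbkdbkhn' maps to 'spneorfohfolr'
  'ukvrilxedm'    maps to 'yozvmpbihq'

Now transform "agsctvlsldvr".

ekwgxzpwphzv

Each output is the input with this applied: shift every letter 4 places forward in the alphabet (wrapping around).
Applying that to "agsctvlsldvr" gives "ekwgxzpwphzv".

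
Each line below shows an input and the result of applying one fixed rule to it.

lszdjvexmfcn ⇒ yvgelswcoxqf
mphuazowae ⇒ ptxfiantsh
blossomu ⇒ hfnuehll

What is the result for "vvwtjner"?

The rule is to move the last 3 characters to the front (rotate right by 3), then shift every letter 7 places backward in the alphabet (wrapping around).
Starting from "vvwtjner": after the first operation, "nervvwtj"; after the second, "gxkoopmc".
(Check on "lszdjvexmfcn": → "fcnlszdjvexm" → "yvgelswcoxqf" ✓)

gxkoopmc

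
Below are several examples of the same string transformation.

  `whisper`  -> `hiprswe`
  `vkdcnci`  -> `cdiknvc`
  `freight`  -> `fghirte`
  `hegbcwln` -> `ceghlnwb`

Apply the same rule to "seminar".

Each output is the input with this applied: sort the characters into alphabetical order, then move the first character to the end.
On "seminar": the first step gives "aeimnrs", and the second then gives "eimnrsa".
(Check on "hegbcwln": → "bceghlnw" → "ceghlnwb" ✓)

eimnrsa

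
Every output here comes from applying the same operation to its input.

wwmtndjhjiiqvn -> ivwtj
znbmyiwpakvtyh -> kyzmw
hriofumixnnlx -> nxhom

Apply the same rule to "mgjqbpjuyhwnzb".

hzmqj

What's happening: keep one character in every 3, starting at position 1 (positions 1st, 4th, 7th, ...), then move the first 3 characters to the end (rotate left by 3).
Applying both steps to "mgjqbpjuyhwnzb": "mqjhz", then "hzmqj".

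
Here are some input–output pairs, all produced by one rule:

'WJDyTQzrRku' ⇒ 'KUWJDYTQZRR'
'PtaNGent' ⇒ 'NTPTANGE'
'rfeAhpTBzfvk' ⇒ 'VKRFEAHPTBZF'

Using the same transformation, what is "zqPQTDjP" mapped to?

JPZQPQTD

In each case the input is transformed by: move the last 2 characters to the front (rotate right by 2), then convert every letter to uppercase.
Starting from "zqPQTDjP": after the first operation, "jPzqPQTD"; after the second, "JPZQPQTD".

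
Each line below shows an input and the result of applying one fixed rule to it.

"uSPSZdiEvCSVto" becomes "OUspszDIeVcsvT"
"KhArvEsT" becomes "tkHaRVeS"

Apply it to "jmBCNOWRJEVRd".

Looking at the pairs, the operation is to move the last character to the front, then flip the case of every letter.
Working it through for "jmBCNOWRJEVRd": intermediate "djmBCNOWRJEVR", final "DJMbcnowrjevr".

DJMbcnowrjevr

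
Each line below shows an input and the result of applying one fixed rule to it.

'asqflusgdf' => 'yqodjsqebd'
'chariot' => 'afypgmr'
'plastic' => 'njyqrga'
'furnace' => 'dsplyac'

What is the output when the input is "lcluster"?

jajsqrcp

Looking at the pairs, the operation is to shift every letter 2 places backward in the alphabet (wrapping around).
Doing the same to "lcluster": "jajsqrcp".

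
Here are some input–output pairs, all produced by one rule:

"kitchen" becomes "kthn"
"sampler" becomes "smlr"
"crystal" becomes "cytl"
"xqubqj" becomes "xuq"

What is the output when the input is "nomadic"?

nmdc

Looking at the pairs, the operation is to keep every other character starting from the first (positions 1st, 3rd, 5th, ...).
On "nomadic" that produces "nmdc".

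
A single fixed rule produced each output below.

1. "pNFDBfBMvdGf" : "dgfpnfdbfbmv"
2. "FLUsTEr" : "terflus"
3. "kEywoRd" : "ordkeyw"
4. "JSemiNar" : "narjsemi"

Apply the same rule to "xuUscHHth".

hthxuusch

Rule — move the last 3 characters to the front (rotate right by 3), then convert every letter to lowercase.
Working it through for "xuUscHHth": intermediate "HthxuUscH", final "hthxuusch".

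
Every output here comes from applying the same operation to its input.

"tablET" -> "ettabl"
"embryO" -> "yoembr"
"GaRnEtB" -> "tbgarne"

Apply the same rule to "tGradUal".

altgradu

Rule — move the last 2 characters to the front (rotate right by 2), then convert every letter to lowercase.
Starting from "tGradUal": after the first operation, "altGradU"; after the second, "altgradu".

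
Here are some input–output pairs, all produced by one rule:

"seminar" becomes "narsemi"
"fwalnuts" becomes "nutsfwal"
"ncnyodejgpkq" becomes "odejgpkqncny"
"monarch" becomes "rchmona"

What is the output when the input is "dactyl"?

Looking at the pairs, the operation is to move the first 3 characters to the end (rotate left by 3), then move the first character to the end.
For "dactyl" the result is "yldact".

yldact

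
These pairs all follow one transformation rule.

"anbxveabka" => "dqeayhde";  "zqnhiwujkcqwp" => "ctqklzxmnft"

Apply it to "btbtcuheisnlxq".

ewewfxkhlvqo

Each output is the input with this applied: shift every letter 3 places forward in the alphabet (wrapping around), then delete the last 2 characters.
For "btbtcuheisnlxq", step one produces "ewewfxkhlvqoat"; step two turns that into "ewewfxkhlvqo".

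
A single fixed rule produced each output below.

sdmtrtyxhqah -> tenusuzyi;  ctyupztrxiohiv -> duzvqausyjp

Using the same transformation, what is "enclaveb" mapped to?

fodmb

The rule is to delete the last 3 characters, then shift every letter 1 place forward in the alphabet (wrapping around).
Starting from "enclaveb": after the first operation, "encla"; after the second, "fodmb".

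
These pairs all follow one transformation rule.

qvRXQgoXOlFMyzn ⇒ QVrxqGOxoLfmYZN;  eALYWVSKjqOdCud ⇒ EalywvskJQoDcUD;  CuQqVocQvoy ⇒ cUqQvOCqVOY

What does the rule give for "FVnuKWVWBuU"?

Looking at the pairs, the operation is to flip the case of every letter.
Applying that to "FVnuKWVWBuU" gives "fvNUkwvwbUu".

fvNUkwvwbUu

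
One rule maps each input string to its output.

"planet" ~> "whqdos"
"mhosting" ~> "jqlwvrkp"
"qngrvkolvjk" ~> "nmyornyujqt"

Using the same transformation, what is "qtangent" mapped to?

wqhjqdwt

The pattern: shift every letter 3 places forward in the alphabet (wrapping around), then reverse the string.
"qtangent" → "twdqjhqw" → "wqhjqdwt".
(Check on "mhosting": → "pkrvwlqj" → "jqlwvrkp" ✓)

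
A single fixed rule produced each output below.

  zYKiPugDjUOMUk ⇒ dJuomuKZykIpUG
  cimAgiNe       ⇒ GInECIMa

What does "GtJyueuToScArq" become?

tOsCaRQgTjYUEU

The transformation: swap the front and back halves of the string, then flip the case of every letter.
Applying both steps to "GtJyueuToScArq": "ToScArqGtJyueu", then "tOsCaRQgTjYUEU".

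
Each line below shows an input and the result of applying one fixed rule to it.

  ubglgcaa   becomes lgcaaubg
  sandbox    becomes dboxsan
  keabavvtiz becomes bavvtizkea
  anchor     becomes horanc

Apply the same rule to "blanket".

nketbla

In each case the input is transformed by: move the first 3 characters to the end (rotate left by 3).
So "blanket" becomes "nketbla".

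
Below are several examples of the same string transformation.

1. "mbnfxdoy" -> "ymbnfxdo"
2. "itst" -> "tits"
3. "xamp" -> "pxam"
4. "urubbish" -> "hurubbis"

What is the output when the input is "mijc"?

The rule is to move the last character to the front.
Applying that to "mijc" gives "cmij".

cmij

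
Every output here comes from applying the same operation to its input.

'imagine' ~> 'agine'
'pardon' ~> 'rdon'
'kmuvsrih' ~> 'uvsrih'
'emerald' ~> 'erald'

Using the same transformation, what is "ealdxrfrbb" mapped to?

ldxrfrbb

What's happening: delete the first 2 characters.
"ealdxrfrbb" → "ldxrfrbb".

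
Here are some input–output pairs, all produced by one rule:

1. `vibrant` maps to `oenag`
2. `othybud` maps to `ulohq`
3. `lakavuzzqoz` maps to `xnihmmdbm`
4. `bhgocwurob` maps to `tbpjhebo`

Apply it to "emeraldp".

The pattern: delete the first 2 characters, then shift every letter 13 places forward in the alphabet (wrapping around) — i.e. ROT13.
For "emeraldp", step one produces "eraldp"; step two turns that into "renyqc".
(Check on "othybud": → "hybud" → "ulohq" ✓)

renyqc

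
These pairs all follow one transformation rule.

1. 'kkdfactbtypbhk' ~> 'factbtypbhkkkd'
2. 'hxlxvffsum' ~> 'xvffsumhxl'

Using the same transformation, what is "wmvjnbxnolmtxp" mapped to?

The transformation: move the first 3 characters to the end (rotate left by 3).
On "wmvjnbxnolmtxp" that produces "jnbxnolmtxpwmv".

jnbxnolmtxpwmv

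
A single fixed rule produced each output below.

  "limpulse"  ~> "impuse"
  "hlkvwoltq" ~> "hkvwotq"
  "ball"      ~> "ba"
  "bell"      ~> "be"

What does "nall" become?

na

In each case the input is transformed by: remove every "l".
For "nall" the result is "na".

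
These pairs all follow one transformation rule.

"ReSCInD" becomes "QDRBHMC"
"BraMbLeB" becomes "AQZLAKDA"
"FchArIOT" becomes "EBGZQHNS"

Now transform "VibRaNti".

UHAQZMSH

Looking at the pairs, the operation is to shift every letter 1 place backward in the alphabet (wrapping around), then convert every letter to uppercase.
Applying that to "VibRaNti" gives "UHAQZMSH".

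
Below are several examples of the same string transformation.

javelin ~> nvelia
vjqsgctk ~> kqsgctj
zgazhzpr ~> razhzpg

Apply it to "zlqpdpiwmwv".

vqpdpiwmwl

The pattern: delete the first character, then swap the first and last characters.
"zlqpdpiwmwv" → "lqpdpiwmwv" → "vqpdpiwmwl".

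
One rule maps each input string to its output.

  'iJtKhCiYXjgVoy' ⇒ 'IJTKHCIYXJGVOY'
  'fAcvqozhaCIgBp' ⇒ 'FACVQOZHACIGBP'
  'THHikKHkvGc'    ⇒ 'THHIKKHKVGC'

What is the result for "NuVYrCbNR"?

NUVYRCBNR

The rule is to convert every letter to uppercase.
So "NuVYrCbNR" becomes "NUVYRCBNR".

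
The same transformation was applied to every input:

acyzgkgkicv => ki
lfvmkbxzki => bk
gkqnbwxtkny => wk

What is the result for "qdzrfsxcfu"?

Looking at the pairs, the operation is to delete the first 3 characters, then keep one character in every 3, starting at position 3 (positions 3rd, 6th, 9th, ...).
"qdzrfsxcfu" → "rfsxcfu" → "sf".

sf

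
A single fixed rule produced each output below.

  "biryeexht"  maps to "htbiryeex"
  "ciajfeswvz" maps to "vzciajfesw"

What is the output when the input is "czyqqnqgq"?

gqczyqqnq

What's happening: move the last 2 characters to the front (rotate right by 2).
For "czyqqnqgq" the result is "gqczyqqnq".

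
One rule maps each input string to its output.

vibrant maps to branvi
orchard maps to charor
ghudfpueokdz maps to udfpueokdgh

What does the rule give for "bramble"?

amblbr

Each output is the input with this applied: delete the last character, then move the first 2 characters to the end (rotate left by 2).
On "bramble": the first step gives "brambl", and the second then gives "amblbr".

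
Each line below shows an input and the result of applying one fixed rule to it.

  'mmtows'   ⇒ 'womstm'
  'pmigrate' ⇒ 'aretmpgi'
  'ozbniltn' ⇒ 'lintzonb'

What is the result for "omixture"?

utermoxi

Looking at the pairs, the operation is to swap the front and back halves of the string, then swap each adjacent pair of characters (1↔2, 3↔4, ...).
For "omixture", step one produces "tureomix"; step two turns that into "utermoxi".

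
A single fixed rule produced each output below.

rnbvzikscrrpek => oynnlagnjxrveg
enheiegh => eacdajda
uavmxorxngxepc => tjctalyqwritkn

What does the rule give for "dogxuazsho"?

Looking at the pairs, the operation is to shift every letter 4 places backward in the alphabet (wrapping around), then swap the front and back halves of the string.
Applying both steps to "dogxuazsho": "zkctqwvodk", then "wvodkzkctq".

wvodkzkctq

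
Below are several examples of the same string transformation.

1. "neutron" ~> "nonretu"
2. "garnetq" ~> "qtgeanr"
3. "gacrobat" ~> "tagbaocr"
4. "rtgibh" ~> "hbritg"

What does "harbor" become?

rohbar

Rule — move the last character to the front, then take characters alternately from the front and the back (1st, last, 2nd, 2nd-last, ...).
Working it through for "harbor": intermediate "rharbo", final "rohbar".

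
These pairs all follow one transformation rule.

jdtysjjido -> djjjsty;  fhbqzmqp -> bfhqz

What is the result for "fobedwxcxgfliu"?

bcdeffgowxx

Each output is the input with this applied: delete the last 3 characters, then sort the characters into alphabetical order.
So "fobedwxcxgfliu" becomes "bcdeffgowxx".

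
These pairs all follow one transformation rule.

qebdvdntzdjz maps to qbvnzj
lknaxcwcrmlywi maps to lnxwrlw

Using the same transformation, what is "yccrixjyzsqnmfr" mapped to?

ycijzqmr

What's happening: keep every other character starting from the first (positions 1st, 3rd, 5th, ...).
"yccrixjyzsqnmfr" → "ycijzqmr".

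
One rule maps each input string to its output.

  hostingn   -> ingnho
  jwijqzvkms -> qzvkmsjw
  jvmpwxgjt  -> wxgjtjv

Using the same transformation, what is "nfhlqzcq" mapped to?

qzcqnf

The rule is to move the first 2 characters to the end (rotate left by 2), then delete the first 2 characters.
For "nfhlqzcq", step one produces "hlqzcqnf"; step two turns that into "qzcqnf".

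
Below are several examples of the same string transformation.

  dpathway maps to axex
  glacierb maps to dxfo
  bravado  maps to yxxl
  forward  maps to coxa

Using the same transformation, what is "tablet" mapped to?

The pattern: shift every letter 3 places backward in the alphabet (wrapping around), then keep every other character starting from the first (positions 1st, 3rd, 5th, ...).
For "tablet", step one produces "qxyibq"; step two turns that into "qyb".

qyb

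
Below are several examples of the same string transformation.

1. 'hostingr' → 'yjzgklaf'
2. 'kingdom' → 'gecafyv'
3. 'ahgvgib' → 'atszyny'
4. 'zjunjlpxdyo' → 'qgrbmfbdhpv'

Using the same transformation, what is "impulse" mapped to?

kwaehmd

The rule is to shift every letter 8 places backward in the alphabet (wrapping around), then move the last 2 characters to the front (rotate right by 2).
Working it through for "impulse": intermediate "aehmdkw", final "kwaehmd".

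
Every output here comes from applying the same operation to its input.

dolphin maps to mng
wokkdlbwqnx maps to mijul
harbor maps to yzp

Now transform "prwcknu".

The transformation: shift every letter 2 places backward in the alphabet (wrapping around), then keep every other character starting from the second (positions 2nd, 4th, 6th, ...).
For "prwcknu", step one produces "npuails"; step two turns that into "pal".

pal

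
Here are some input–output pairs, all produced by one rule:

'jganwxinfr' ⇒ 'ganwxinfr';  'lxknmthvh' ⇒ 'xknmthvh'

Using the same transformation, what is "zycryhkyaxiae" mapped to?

ycryhkyaxiae

Rule — delete the first character.
Applying that to "zycryhkyaxiae" gives "ycryhkyaxiae".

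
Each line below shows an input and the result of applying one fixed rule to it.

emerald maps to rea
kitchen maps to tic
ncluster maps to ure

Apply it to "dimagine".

nid

Each output is the input with this applied: sort the characters into reverse alphabetical order, then keep one character in every 3, starting at position 1 (positions 1st, 4th, 7th, ...).
"dimagine" → "nid".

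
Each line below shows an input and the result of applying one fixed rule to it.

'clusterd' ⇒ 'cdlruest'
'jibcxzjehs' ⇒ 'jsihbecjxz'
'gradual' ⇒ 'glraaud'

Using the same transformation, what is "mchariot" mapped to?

mtcohiar

The rule is to take characters alternately from the front and the back (1st, last, 2nd, 2nd-last, ...).
Doing the same to "mchariot": "mtcohiar".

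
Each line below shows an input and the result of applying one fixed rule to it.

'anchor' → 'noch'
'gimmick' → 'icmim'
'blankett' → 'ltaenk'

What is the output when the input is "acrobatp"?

Rule — take characters alternately from the front and the back (1st, last, 2nd, 2nd-last, ...), then delete the first 2 characters.
"acrobatp" → "ctraob".
(Check on "anchor": → "arnoch" → "noch" ✓)

ctraob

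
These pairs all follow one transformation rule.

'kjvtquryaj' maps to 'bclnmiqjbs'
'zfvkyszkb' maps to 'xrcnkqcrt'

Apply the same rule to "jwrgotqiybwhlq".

obyjlgaitqzoid

Rule — shift every letter 8 places backward in the alphabet (wrapping around), then swap each adjacent pair of characters (1↔2, 3↔4, ...).
Working it through for "jwrgotqiybwhlq": intermediate "bojygliaqtozdi", final "obyjlgaitqzoid".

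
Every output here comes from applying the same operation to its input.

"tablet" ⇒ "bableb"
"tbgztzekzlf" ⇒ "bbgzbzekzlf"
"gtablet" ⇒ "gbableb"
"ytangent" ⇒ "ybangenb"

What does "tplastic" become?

In each case the input is transformed by: replace every "t" with "b".
On "tplastic" that produces "bplasbic".

bplasbic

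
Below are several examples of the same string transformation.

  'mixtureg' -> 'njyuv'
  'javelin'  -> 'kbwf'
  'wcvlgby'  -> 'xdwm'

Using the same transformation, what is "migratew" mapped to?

njhsb

The rule is to delete the last 3 characters, then shift every letter 1 place forward in the alphabet (wrapping around).
"migratew" → "migra" → "njhsb".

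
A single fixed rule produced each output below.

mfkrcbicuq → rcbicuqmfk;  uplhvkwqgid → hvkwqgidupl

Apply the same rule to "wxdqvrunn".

Rule — move the first 3 characters to the end (rotate left by 3).
Applying that to "wxdqvrunn" gives "qvrunnwxd".

qvrunnwxd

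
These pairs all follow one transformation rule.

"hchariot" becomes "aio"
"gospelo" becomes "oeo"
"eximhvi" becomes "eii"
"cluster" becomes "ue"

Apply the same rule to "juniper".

uie

The rule is to keep only the vowels.
On "juniper" that produces "uie".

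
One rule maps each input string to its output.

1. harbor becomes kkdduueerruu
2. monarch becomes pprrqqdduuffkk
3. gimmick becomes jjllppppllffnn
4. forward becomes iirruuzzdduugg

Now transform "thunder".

Looking at the pairs, the operation is to double every character, then shift every letter 3 places forward in the alphabet (wrapping around).
Applying both steps to "thunder": "tthhuunnddeerr", then "wwkkxxqqgghhuu".
(Check on "harbor": → "hhaarrbboorr" → "kkdduueerruu" ✓)

wwkkxxqqgghhuu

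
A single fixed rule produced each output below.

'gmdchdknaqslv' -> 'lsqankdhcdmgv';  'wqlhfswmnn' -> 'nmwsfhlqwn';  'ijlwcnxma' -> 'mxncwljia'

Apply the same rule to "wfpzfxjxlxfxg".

xfxlxjxfzpfwg

The rule is to move the last character to the front, then reverse the string.
"wfpzfxjxlxfxg" → "gwfpzfxjxlxfx" → "xfxlxjxfzpfwg".
(Check on "ijlwcnxma": → "aijlwcnxm" → "mxncwljia" ✓)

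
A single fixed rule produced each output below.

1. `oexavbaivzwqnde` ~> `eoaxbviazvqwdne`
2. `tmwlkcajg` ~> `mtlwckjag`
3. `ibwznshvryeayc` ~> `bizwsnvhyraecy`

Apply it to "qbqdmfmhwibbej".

bqdqfmhmiwbbje

In each case the input is transformed by: swap each adjacent pair of characters (1↔2, 3↔4, ...).
So "qbqdmfmhwibbej" becomes "bqdqfmhmiwbbje".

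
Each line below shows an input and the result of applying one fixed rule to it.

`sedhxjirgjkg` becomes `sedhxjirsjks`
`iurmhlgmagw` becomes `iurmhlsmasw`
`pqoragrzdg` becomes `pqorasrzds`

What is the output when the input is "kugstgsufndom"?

kusstssufndom

Rule — replace every "g" with "s".
Doing the same to "kugstgsufndom": "kusstssufndom".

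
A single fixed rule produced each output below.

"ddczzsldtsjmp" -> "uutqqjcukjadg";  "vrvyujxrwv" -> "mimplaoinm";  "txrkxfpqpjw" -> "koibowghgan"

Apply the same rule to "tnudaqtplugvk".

kelurhkgclxmb

The transformation: shift every letter 9 places backward in the alphabet (wrapping around).
"tnudaqtplugvk" → "kelurhkgclxmb".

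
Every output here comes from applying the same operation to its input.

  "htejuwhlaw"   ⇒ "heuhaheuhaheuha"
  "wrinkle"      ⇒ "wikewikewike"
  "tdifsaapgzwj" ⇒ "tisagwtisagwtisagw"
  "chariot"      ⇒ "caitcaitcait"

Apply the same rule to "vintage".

vnaevnaevnae

Looking at the pairs, the operation is to keep every other character starting from the first (positions 1st, 3rd, 5th, ...), then write the whole string 3 times in a row.
Starting from "vintage": after the first operation, "vnae"; after the second, "vnaevnaevnae".
(Check on "tdifsaapgzwj": → "tisagw" → "tisagwtisagwtisagw" ✓)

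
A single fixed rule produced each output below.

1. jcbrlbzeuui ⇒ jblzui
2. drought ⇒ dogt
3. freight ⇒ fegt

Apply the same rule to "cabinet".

The transformation: keep every other character starting from the first (positions 1st, 3rd, 5th, ...).
"cabinet" → "cbnt".

cbnt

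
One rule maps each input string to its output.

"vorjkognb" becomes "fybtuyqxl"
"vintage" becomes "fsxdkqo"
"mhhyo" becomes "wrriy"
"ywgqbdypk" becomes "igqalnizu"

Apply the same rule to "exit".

In each case the input is transformed by: shift every letter 10 places forward in the alphabet (wrapping around).
For "exit" the result is "ohsd".

ohsd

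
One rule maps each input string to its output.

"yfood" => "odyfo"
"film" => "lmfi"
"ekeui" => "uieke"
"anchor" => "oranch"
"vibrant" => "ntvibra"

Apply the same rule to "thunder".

erthund

The transformation: move the last 2 characters to the front (rotate right by 2).
"thunder" → "erthund".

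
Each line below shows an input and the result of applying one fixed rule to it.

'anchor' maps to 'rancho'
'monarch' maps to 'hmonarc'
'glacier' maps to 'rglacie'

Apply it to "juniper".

Each output is the input with this applied: move the last character to the front.
For "juniper" the result is "rjunipe".

rjunipe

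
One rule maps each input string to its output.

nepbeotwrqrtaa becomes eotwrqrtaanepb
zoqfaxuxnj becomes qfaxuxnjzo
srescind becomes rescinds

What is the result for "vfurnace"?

furnacev

In each case the input is transformed by: swap the front and back halves of the string, then move the last 3 characters to the front (rotate right by 3).
Starting from "vfurnace": after the first operation, "nacevfur"; after the second, "furnacev".
(Check on "nepbeotwrqrtaa": → "wrqrtaanepbeot" → "eotwrqrtaanepb" ✓)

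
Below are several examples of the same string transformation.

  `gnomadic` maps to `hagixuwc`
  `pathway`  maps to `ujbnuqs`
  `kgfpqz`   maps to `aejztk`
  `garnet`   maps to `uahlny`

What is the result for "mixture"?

The rule is to shift every letter 6 places backward in the alphabet (wrapping around), then swap each adjacent pair of characters (1↔2, 3↔4, ...).
"mixture" → "gcrnoly" → "cgnrloy".

cgnrloy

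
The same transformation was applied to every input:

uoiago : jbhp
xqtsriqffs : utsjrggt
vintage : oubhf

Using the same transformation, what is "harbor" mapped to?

scps

In each case the input is transformed by: shift every letter 1 place forward in the alphabet (wrapping around), then delete the first 2 characters.
Working it through for "harbor": intermediate "ibscps", final "scps".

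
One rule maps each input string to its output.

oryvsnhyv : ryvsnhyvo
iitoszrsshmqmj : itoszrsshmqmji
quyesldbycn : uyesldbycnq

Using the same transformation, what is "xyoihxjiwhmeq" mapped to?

What's happening: move the first character to the end.
On "xyoihxjiwhmeq" that produces "yoihxjiwhmeqx".

yoihxjiwhmeqx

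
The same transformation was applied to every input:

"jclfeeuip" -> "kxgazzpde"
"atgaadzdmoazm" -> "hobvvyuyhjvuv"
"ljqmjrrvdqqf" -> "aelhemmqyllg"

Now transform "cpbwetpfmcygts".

nkwrzokahxtbox

Looking at the pairs, the operation is to shift every letter 5 places backward in the alphabet (wrapping around), then swap the first and last characters.
"cpbwetpfmcygts" → "xkwrzokahxtbon" → "nkwrzokahxtbox".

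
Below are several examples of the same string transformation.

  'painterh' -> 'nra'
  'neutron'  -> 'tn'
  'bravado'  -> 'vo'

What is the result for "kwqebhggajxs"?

egjk

Each output is the input with this applied: move the first 2 characters to the end (rotate left by 2), then keep one character in every 3, starting at position 2 (positions 2nd, 5th, 8th, ...).
"kwqebhggajxs" → "qebhggajxskw" → "egjk".
(Check on "bravado": → "avadobr" → "vo" ✓)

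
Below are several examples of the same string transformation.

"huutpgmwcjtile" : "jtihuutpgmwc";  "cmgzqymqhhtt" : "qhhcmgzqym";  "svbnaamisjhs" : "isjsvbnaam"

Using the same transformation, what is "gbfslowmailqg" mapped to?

ailgbfslowm

The rule is to delete the last 2 characters, then move the last 3 characters to the front (rotate right by 3).
For "gbfslowmailqg", step one produces "gbfslowmail"; step two turns that into "ailgbfslowm".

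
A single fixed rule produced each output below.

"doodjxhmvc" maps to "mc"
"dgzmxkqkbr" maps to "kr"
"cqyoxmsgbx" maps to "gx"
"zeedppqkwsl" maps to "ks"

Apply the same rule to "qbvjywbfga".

Each output is the input with this applied: keep every other character starting from the second (positions 2nd, 4th, 6th, ...), then delete the first 3 characters.
Working it through for "qbvjywbfga": intermediate "bjwfa", final "fa".

fa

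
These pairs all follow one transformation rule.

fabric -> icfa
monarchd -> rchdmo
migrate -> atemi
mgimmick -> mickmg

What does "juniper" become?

perju

The transformation: move the first 2 characters to the end (rotate left by 2), then delete the first 2 characters.
Working it through for "juniper": intermediate "niperju", final "perju".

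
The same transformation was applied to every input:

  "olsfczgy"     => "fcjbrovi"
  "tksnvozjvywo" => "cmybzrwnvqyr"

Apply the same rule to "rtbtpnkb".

The pattern: swap the front and back halves of the string, then shift every letter 3 places forward in the alphabet (wrapping around).
Applying that to "rtbtpnkb" gives "sqneuwew".
(Check on "olsfczgy": → "czgyolsf" → "fcjbrovi" ✓)

sqneuwew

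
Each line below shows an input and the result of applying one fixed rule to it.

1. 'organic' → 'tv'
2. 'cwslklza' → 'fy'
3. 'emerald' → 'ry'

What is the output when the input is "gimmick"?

What's happening: keep one character in every 3, starting at position 3 (positions 3rd, 6th, 9th, ...), then shift every letter 13 places forward in the alphabet (wrapping around) — i.e. ROT13.
On "gimmick": the first step gives "mc", and the second then gives "zp".

zp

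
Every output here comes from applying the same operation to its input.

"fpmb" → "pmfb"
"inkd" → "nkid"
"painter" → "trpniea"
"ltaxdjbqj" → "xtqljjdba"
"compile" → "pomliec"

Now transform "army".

The pattern: sort the characters into reverse alphabetical order.
Applying that to "army" gives "yrma".

yrma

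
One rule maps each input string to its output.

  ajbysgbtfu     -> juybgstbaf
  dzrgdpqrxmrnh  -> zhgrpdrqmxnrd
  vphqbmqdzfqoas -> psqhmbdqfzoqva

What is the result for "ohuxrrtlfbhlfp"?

In each case the input is transformed by: swap the first and last characters, then swap each adjacent pair of characters (1↔2, 3↔4, ...).
"ohuxrrtlfbhlfp" → "hpxurrltbflhof".
(Check on "dzrgdpqrxmrnh": → "hzrgdpqrxmrnd" → "zhgrpdrqmxnrd" ✓)

hpxurrltbflhof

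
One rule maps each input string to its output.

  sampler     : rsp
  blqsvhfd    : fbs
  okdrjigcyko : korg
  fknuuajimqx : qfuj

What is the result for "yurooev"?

In each case the input is transformed by: keep one character in every 3, starting at position 1 (positions 1st, 4th, 7th, ...), then move the last character to the front.
Applying both steps to "yurooev": "yov", then "vyo".

vyo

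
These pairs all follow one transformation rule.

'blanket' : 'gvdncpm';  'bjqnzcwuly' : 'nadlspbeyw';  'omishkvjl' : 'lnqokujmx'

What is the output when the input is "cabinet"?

The rule is to shift every letter 2 places forward in the alphabet (wrapping around), then move the last 2 characters to the front (rotate right by 2).
Applying both steps to "cabinet": "ecdkpgv", then "gvecdkp".

gvecdkp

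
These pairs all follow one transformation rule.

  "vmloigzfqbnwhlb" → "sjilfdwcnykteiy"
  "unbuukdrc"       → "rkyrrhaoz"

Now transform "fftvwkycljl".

ccqsthvzigi

What's happening: shift every letter 3 places backward in the alphabet (wrapping around).
On "fftvwkycljl" that produces "ccqsthvzigi".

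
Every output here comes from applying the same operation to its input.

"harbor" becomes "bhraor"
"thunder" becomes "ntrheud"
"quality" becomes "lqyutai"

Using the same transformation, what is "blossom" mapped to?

The rule is to take characters alternately from the front and the back (1st, last, 2nd, 2nd-last, ...), then move the last character to the front.
"blossom" → "bmlooss" → "sbmloos".

sbmloos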